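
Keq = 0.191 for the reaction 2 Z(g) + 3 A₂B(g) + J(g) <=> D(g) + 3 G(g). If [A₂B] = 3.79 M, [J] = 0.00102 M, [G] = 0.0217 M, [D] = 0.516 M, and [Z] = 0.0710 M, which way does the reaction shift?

Q = [D]·[G]³ / ([Z]²·[A₂B]³·[J]) = (0.516)·(0.0217)³ / ((0.0710)²·(3.79)³·(0.00102)) = 0.0188
Q = 0.0188 < Keq = 0.191, so the forward reaction proceeds.

toward products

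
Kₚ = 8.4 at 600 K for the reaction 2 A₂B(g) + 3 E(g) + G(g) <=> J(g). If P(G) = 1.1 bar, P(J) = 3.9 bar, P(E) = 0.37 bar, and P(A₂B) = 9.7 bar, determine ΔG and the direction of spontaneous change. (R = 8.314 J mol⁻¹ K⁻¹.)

Qₚ = P(J) / (P(A₂B)²·P(E)³·P(G)) = (3.9) / ((9.7)²·(0.37)³·(1.1)) = 0.744
ΔG = RT ln(Qₚ/Kₚ) = (8.314 J mol⁻¹ K⁻¹)(600 K) × ln(0.744/8.4)
   = (4.988 kJ/mol)(-2.424) = -12.1 kJ/mol
ΔG < 0, so the forward reaction is spontaneous (proceeds forward).

ΔG = -12.1 kJ/mol; the forward reaction is spontaneous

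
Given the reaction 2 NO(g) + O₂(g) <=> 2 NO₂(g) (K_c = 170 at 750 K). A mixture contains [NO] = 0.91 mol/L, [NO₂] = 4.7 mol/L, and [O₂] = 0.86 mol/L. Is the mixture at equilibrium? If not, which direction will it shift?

no; Q < K, reaction proceeds forward

Q_c = [NO₂]² / ([NO]²·[O₂]) = (4.7)² / ((0.91)²·(0.86)) = 31
Q_c = 31 < K_c = 170: net forward reaction.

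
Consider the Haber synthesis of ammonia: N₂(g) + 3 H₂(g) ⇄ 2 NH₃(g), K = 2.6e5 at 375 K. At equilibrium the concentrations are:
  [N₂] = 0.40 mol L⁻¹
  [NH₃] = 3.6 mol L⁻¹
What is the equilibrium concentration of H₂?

[H₂] = 0.050 mol L⁻¹

At equilibrium, K = [NH₃]² / ([N₂]·[H₂]³) = 2.6e5.
(3.6)² / ((0.40)·([H₂])³) = 2.6e5
[H₂]³ = 1.25e-4 ⇒ [H₂] = 0.050 mol L⁻¹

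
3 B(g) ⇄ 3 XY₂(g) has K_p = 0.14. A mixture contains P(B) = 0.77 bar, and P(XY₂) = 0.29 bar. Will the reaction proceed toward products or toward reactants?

in the forward direction

Q_p = P(XY₂)³ / P(B)³ = (0.29)³ / (0.77)³ = 0.053
Q_p = 0.053 < K_p = 0.14, so the forward reaction proceeds.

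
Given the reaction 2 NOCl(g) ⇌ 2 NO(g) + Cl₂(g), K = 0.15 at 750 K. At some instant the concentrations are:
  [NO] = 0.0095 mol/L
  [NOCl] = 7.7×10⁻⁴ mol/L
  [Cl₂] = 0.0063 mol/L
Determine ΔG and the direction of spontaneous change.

Q = [NO]²·[Cl₂] / [NOCl]² = (0.0095)²·(0.0063) / (7.7×10⁻⁴)² = 0.959
ΔG = RT ln(Q/K) = (8.314 J mol⁻¹ K⁻¹)(750 K) × ln(0.959/0.15)
   = (6.236 kJ/mol)(1.855) = 11.6 kJ/mol
ΔG > 0, so the forward reaction is non-spontaneous (proceeds in reverse).

ΔG = 11.6 kJ/mol; the forward reaction is non-spontaneous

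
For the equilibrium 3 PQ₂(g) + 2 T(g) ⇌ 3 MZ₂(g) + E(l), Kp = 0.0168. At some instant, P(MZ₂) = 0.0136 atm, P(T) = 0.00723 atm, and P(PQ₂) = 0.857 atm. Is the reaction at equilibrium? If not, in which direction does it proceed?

to the left

(E is a pure liquid — omitted from Qp.)
Qp = P(MZ₂)³ / (P(PQ₂)³·P(T)²) = (0.0136)³ / ((0.857)³·(0.00723)²) = 0.0765
Qp = 0.0765 > Kp = 0.0168, so the reverse reaction proceeds.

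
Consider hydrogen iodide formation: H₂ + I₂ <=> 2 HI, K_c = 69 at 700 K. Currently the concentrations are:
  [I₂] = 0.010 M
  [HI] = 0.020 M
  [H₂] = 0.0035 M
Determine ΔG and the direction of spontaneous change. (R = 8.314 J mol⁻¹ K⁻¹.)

ΔG = -10.5 kJ/mol; the forward reaction is spontaneous

Q_c = [HI]² / ([H₂]·[I₂]) = (0.020)² / ((0.0035)·(0.010)) = 11.4
ΔG = RT ln(Q_c/K_c) = (8.314 J mol⁻¹ K⁻¹)(700 K) × ln(11.4/69)
   = (5.820 kJ/mol)(-1.800) = -10.5 kJ/mol
ΔG < 0, so the forward reaction is spontaneous (proceeds forward).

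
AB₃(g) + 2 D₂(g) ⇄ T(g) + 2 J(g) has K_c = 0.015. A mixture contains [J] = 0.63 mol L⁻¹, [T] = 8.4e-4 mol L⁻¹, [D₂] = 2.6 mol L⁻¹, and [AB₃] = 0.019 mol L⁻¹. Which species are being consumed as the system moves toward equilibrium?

AB₃, D₂ (reactants)

Q_c = [T]·[J]² / ([AB₃]·[D₂]²) = (8.4e-4)·(0.63)² / ((0.019)·(2.6)²) = 0.0026
Q_c = 0.0026 < K_c = 0.015: net forward reaction.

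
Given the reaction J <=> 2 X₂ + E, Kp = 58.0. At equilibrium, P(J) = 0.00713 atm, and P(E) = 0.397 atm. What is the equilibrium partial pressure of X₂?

At equilibrium, Kp = P(X₂)²·P(E) / P(J) = 58.0.
(P(X₂))²·(0.397) / (0.00713) = 58.0
P(X₂)² = 1.04 ⇒ P(X₂) = 1.02 atm

P(X₂) = 1.02 atm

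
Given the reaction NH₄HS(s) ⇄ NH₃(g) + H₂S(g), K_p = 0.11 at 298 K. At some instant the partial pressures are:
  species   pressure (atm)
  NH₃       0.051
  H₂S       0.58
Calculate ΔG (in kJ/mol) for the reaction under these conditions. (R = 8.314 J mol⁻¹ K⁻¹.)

(NH₄HS is a pure solid — omitted from Q_p.)
Q_p = P(NH₃)·P(H₂S) = (0.051)·(0.58) = 0.0296
ΔG = RT ln(Q_p/K_p) = (8.314 J mol⁻¹ K⁻¹)(298 K) × ln(0.0296/0.11)
   = (2.478 kJ/mol)(-1.313) = -3.25 kJ/mol
ΔG < 0, so the forward reaction is spontaneous (proceeds forward).

ΔG = -3.25 kJ/mol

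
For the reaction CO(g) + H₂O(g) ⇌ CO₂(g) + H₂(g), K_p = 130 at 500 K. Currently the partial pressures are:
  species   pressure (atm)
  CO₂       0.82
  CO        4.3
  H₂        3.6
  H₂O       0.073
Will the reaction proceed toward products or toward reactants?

in the forward direction

Q_p = P(CO₂)·P(H₂) / (P(CO)·P(H₂O)) = (0.82)·(3.6) / ((4.3)·(0.073)) = 9.4
Q_p = 9.4 < K_p = 130, so the forward reaction proceeds.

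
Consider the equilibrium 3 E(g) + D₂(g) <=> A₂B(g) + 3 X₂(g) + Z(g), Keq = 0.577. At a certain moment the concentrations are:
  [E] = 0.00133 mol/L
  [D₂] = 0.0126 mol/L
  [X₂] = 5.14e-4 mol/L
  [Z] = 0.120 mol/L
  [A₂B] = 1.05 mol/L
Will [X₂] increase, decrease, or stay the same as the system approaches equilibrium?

Q = [A₂B]·[X₂]³·[Z] / ([E]³·[D₂]) = (1.05)·(5.14e-4)³·(0.120) / ((0.00133)³·(0.0126)) = 0.577
Q = 0.577 = Keq; the system is at equilibrium.

stay the same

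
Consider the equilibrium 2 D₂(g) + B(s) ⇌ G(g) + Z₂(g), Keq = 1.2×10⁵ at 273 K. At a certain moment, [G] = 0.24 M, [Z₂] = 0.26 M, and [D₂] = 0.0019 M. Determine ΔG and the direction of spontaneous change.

ΔG = -4.40 kJ/mol; the forward reaction is spontaneous

(B is a pure solid — omitted from Q.)
Q = [G]·[Z₂] / [D₂]² = (0.24)·(0.26) / (0.0019)² = 17300
ΔG = RT ln(Q/Keq) = (8.314 J mol⁻¹ K⁻¹)(273 K) × ln(17300/1.2×10⁵)
   = (2.270 kJ/mol)(-1.937) = -4.40 kJ/mol
ΔG < 0, so the forward reaction is spontaneous (proceeds forward).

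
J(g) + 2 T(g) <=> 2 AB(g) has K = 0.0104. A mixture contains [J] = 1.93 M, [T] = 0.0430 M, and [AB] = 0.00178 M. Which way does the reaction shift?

Q = [AB]² / ([J]·[T]²) = (0.00178)² / ((1.93)·(0.0430)²) = 8.88e-4
Q = 8.88e-4 < K = 0.0104, so the forward reaction proceeds.

in the forward direction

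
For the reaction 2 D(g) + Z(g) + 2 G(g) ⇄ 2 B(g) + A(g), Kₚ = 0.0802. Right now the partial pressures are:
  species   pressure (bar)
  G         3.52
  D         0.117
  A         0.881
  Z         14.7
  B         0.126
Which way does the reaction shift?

Qₚ = P(B)²·P(A) / (P(D)²·P(Z)·P(G)²) = (0.126)²·(0.881) / ((0.117)²·(14.7)·(3.52)²) = 0.00561
Qₚ = 0.00561 < Kₚ = 0.0802, so the forward reaction proceeds.

in the forward direction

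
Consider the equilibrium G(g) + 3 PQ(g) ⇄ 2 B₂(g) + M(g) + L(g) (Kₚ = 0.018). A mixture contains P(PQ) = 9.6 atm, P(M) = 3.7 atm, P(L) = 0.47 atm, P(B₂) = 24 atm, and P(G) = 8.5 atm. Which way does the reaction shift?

Qₚ = P(B₂)²·P(M)·P(L) / (P(G)·P(PQ)³) = (24)²·(3.7)·(0.47) / ((8.5)·(9.6)³) = 0.13
Qₚ = 0.13 > Kₚ = 0.018, so the reverse reaction proceeds.

reverse (toward reactants)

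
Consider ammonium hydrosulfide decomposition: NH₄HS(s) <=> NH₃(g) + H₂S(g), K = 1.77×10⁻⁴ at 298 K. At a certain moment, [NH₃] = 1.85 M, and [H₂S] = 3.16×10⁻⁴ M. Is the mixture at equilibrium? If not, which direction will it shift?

(NH₄HS is a pure solid — omitted from Q.)
Q = [NH₃]·[H₂S] = (1.85)·(3.16×10⁻⁴) = 5.85×10⁻⁴
Q = 5.85×10⁻⁴ > K = 1.77×10⁻⁴: net reverse reaction.

no; Q > K, reaction proceeds in reverse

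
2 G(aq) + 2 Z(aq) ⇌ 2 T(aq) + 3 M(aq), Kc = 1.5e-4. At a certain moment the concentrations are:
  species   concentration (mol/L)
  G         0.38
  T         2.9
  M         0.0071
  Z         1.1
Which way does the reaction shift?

forward (toward products)

Qc = [T]²·[M]³ / ([G]²·[Z]²) = (2.9)²·(0.0071)³ / ((0.38)²·(1.1)²) = 1.7e-5
Qc = 1.7e-5 < Kc = 1.5e-4, so the forward reaction proceeds.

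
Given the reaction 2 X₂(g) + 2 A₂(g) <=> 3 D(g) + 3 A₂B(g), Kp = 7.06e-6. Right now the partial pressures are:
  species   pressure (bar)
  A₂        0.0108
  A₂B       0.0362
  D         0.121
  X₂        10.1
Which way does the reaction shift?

no net change (already at equilibrium)

Qp = P(D)³·P(A₂B)³ / (P(X₂)²·P(A₂)²) = (0.121)³·(0.0362)³ / ((10.1)²·(0.0108)²) = 7.06e-6
Qp = 7.06e-6 = Kp, so the system is already at equilibrium.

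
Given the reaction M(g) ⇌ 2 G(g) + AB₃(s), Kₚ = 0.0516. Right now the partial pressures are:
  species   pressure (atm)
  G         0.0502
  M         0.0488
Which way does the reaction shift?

(AB₃ is a pure solid — omitted from Qₚ.)
Qₚ = P(G)² / P(M) = (0.0502)² / (0.0488) = 0.0516
Qₚ = 0.0516 = Kₚ, so the system is already at equilibrium.

no net change (already at equilibrium)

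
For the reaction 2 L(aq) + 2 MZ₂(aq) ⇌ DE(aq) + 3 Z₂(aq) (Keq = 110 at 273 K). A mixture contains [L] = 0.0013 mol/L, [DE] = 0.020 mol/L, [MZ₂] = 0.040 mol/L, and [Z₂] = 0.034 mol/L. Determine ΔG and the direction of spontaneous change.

Q = [DE]·[Z₂]³ / ([L]²·[MZ₂]²) = (0.020)·(0.034)³ / ((0.0013)²·(0.040)²) = 291
ΔG = RT ln(Q/Keq) = (8.314 J mol⁻¹ K⁻¹)(273 K) × ln(291/110)
   = (2.270 kJ/mol)(0.9728) = 2.21 kJ/mol
ΔG > 0, so the forward reaction is non-spontaneous (proceeds in reverse).

ΔG = 2.21 kJ/mol; the forward reaction is non-spontaneous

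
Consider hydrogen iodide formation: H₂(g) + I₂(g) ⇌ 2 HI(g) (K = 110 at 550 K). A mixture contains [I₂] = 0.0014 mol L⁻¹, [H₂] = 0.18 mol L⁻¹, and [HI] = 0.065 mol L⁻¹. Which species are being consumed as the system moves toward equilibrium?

H₂, I₂ (reactants)

Q = [HI]² / ([H₂]·[I₂]) = (0.065)² / ((0.18)·(0.0014)) = 17
Q = 17 < K = 110: net forward reaction.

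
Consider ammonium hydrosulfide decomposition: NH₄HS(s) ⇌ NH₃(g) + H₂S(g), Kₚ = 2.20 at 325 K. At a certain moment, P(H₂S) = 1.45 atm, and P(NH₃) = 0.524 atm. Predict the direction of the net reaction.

(NH₄HS is a pure solid — omitted from Qₚ.)
Qₚ = P(NH₃)·P(H₂S) = (0.524)·(1.45) = 0.760
Qₚ = 0.760 < Kₚ = 2.20, so the forward reaction proceeds.

forward (toward products)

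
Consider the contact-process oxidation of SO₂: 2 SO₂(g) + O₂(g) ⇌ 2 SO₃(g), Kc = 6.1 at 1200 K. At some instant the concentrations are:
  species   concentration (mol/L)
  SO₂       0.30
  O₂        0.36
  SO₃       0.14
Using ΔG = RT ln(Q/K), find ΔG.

ΔG = -23.1 kJ/mol

Qc = [SO₃]² / ([SO₂]²·[O₂]) = (0.14)² / ((0.30)²·(0.36)) = 0.605
ΔG = RT ln(Qc/Kc) = (8.314 J mol⁻¹ K⁻¹)(1200 K) × ln(0.605/6.1)
   = (9.977 kJ/mol)(-2.311) = -23.1 kJ/mol
ΔG < 0, so the forward reaction is spontaneous (proceeds forward).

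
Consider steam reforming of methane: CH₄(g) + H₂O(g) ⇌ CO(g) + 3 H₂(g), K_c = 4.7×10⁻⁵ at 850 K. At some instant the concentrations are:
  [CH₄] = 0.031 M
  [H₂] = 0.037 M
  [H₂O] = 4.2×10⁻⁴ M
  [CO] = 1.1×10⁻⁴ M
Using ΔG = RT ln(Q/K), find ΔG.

ΔG = 15.6 kJ/mol

Q_c = [CO]·[H₂]³ / ([CH₄]·[H₂O]) = (1.1×10⁻⁴)·(0.037)³ / ((0.031)·(4.2×10⁻⁴)) = 4.28×10⁻⁴
ΔG = RT ln(Q_c/K_c) = (8.314 J mol⁻¹ K⁻¹)(850 K) × ln(4.28×10⁻⁴/4.7×10⁻⁵)
   = (7.067 kJ/mol)(2.209) = 15.6 kJ/mol
ΔG > 0, so the forward reaction is non-spontaneous (proceeds in reverse).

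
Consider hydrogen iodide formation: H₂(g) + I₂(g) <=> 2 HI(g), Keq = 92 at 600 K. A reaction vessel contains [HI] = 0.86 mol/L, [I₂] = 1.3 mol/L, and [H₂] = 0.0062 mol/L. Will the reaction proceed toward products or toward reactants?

at equilibrium

Q = [HI]² / ([H₂]·[I₂]) = (0.86)² / ((0.0062)·(1.3)) = 92
Q = 92 = Keq, so the system is already at equilibrium.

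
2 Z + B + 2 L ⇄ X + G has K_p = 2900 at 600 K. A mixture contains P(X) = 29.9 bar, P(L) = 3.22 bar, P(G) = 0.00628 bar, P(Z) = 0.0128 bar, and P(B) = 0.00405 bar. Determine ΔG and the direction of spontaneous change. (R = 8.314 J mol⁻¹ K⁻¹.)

Q_p = P(X)·P(G) / (P(Z)²·P(B)·P(L)²) = (29.9)·(0.00628) / ((0.0128)²·(0.00405)·(3.22)²) = 27300
ΔG = RT ln(Q_p/K_p) = (8.314 J mol⁻¹ K⁻¹)(600 K) × ln(27300/2900)
   = (4.988 kJ/mol)(2.242) = 11.2 kJ/mol
ΔG > 0, so the forward reaction is non-spontaneous (proceeds in reverse).

ΔG = 11.2 kJ/mol; the forward reaction is non-spontaneous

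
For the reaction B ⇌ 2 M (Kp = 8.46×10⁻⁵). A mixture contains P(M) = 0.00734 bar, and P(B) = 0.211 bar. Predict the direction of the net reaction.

Qp = P(M)² / P(B) = (0.00734)² / (0.211) = 2.55×10⁻⁴
Qp = 2.55×10⁻⁴ > Kp = 8.46×10⁻⁵, so the reverse reaction proceeds.

to the left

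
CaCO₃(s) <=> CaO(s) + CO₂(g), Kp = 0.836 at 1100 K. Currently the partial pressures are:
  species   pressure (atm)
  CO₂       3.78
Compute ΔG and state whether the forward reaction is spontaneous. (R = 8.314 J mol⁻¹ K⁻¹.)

(CaCO₃, CaO are pure solids — omitted from Qp.)
Qp = P(CO₂) = 3.78
ΔG = RT ln(Qp/Kp) = (8.314 J mol⁻¹ K⁻¹)(1100 K) × ln(3.78/0.836)
   = (9.145 kJ/mol)(1.509) = 13.8 kJ/mol
ΔG > 0, so the forward reaction is non-spontaneous (proceeds in reverse).

ΔG = 13.8 kJ/mol; the forward reaction is non-spontaneous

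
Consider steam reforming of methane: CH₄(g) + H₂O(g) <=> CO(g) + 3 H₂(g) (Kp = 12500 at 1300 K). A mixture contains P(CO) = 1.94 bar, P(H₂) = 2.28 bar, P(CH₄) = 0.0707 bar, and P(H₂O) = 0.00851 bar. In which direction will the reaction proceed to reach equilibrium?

Qp = P(CO)·P(H₂)³ / (P(CH₄)·P(H₂O)) = (1.94)·(2.28)³ / ((0.0707)·(0.00851)) = 38200
Qp = 38200 > Kp = 12500, so the reverse reaction proceeds.

in the reverse direction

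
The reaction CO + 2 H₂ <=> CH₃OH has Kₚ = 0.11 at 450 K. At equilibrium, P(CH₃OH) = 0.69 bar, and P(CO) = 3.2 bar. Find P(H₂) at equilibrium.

P(H₂) = 1.4 bar

At equilibrium, Kₚ = P(CH₃OH) / (P(CO)·P(H₂)²) = 0.11.
(0.69) / ((3.2)·(P(H₂))²) = 0.11
P(H₂)² = 1.96 ⇒ P(H₂) = 1.4 bar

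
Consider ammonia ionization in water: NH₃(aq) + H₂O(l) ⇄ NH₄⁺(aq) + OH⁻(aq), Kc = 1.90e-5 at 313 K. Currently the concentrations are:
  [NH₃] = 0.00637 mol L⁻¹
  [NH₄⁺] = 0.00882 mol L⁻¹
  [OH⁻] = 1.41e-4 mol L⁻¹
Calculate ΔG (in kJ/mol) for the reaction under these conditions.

ΔG = 6.06 kJ/mol

(H₂O is a pure liquid — omitted from Qc.)
Qc = [NH₄⁺]·[OH⁻] / [NH₃] = (0.00882)·(1.41e-4) / (0.00637) = 1.95e-4
ΔG = RT ln(Qc/Kc) = (8.314 J mol⁻¹ K⁻¹)(313 K) × ln(1.95e-4/1.90e-5)
   = (2.602 kJ/mol)(2.329) = 6.06 kJ/mol
ΔG > 0, so the forward reaction is non-spontaneous (proceeds in reverse).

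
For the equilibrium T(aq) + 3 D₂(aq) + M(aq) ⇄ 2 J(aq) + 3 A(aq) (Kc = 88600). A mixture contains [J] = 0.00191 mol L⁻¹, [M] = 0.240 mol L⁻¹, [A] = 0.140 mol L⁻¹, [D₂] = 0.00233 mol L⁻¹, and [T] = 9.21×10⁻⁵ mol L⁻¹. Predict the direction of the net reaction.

Qc = [J]²·[A]³ / ([T]·[D₂]³·[M]) = (0.00191)²·(0.140)³ / ((9.21×10⁻⁵)·(0.00233)³·(0.240)) = 35800
Qc = 35800 < Kc = 88600, so the forward reaction proceeds.

forward (toward products)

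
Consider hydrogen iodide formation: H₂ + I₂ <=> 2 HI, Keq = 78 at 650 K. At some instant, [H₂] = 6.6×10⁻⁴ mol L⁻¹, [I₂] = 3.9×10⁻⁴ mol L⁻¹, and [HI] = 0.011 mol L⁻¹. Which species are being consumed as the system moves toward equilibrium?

HI (products)

Q = [HI]² / ([H₂]·[I₂]) = (0.011)² / ((6.6×10⁻⁴)·(3.9×10⁻⁴)) = 470
Q = 470 > Keq = 78: net reverse reaction.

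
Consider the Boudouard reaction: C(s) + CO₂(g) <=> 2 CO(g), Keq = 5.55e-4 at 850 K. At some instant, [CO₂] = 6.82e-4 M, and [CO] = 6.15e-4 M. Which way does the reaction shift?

(C is a pure solid — omitted from Q.)
Q = [CO]² / [CO₂] = (6.15e-4)² / (6.82e-4) = 5.55e-4
Q = 5.55e-4 = Keq, so the system is already at equilibrium.

at equilibrium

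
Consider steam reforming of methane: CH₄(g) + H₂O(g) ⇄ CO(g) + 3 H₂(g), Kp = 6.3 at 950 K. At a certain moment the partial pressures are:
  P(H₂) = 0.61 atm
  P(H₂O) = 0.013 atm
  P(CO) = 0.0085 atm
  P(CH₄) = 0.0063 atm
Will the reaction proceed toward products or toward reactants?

Qp = P(CO)·P(H₂)³ / (P(CH₄)·P(H₂O)) = (0.0085)·(0.61)³ / ((0.0063)·(0.013)) = 24
Qp = 24 > Kp = 6.3, so the reverse reaction proceeds.

in the reverse direction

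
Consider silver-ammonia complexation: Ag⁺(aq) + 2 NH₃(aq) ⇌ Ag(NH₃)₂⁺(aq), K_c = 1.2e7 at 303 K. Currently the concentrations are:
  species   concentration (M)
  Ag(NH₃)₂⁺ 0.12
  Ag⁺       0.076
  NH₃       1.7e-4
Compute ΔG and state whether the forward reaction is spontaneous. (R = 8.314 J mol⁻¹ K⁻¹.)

Q_c = [Ag(NH₃)₂⁺] / ([Ag⁺]·[NH₃]²) = (0.12) / ((0.076)·(1.7e-4)²) = 5.46e7
ΔG = RT ln(Q_c/K_c) = (8.314 J mol⁻¹ K⁻¹)(303 K) × ln(5.46e7/1.2e7)
   = (2.519 kJ/mol)(1.515) = 3.82 kJ/mol
ΔG > 0, so the forward reaction is non-spontaneous (proceeds in reverse).

ΔG = 3.82 kJ/mol; the forward reaction is non-spontaneous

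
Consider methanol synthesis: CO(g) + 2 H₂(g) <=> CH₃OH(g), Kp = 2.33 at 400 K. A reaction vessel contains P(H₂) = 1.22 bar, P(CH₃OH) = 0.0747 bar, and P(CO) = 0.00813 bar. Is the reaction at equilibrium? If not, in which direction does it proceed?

Qp = P(CH₃OH) / (P(CO)·P(H₂)²) = (0.0747) / ((0.00813)·(1.22)²) = 6.17
Qp = 6.17 > Kp = 2.33, so the reverse reaction proceeds.

toward reactants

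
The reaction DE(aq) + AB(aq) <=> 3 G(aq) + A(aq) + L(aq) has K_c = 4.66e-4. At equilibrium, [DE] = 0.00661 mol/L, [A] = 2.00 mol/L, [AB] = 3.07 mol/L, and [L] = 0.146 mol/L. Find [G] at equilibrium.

At equilibrium, K_c = [G]³·[A]·[L] / ([DE]·[AB]) = 4.66e-4.
([G])³·(2.00)·(0.146) / ((0.00661)·(3.07)) = 4.66e-4
[G]³ = 3.24e-5 ⇒ [G] = 0.0319 mol/L

[G] = 0.0319 mol/L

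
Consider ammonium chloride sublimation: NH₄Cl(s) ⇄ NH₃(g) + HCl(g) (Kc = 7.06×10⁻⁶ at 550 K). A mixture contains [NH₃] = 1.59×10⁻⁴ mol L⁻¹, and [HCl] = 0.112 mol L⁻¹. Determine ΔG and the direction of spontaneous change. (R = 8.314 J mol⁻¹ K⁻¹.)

ΔG = 4.23 kJ/mol; the forward reaction is non-spontaneous

(NH₄Cl is a pure solid — omitted from Qc.)
Qc = [NH₃]·[HCl] = (1.59×10⁻⁴)·(0.112) = 1.78×10⁻⁵
ΔG = RT ln(Qc/Kc) = (8.314 J mol⁻¹ K⁻¹)(550 K) × ln(1.78×10⁻⁵/7.06×10⁻⁶)
   = (4.573 kJ/mol)(0.9248) = 4.23 kJ/mol
ΔG > 0, so the forward reaction is non-spontaneous (proceeds in reverse).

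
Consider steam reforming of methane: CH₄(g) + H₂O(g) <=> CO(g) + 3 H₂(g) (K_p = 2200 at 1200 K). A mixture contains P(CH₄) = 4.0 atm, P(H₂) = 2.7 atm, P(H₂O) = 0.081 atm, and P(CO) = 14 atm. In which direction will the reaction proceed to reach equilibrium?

Q_p = P(CO)·P(H₂)³ / (P(CH₄)·P(H₂O)) = (14)·(2.7)³ / ((4.0)·(0.081)) = 850
Q_p = 850 < K_p = 2200, so the forward reaction proceeds.

toward products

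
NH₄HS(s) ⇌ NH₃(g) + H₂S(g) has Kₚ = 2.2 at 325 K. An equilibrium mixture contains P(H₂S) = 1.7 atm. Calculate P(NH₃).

P(NH₃) = 1.3 atm

(NH₄HS is a pure solid — omitted from Kₚ.)
At equilibrium, Kₚ = P(NH₃)·P(H₂S) = 2.2.
(P(NH₃))·(1.7) = 2.2
P(NH₃) = 1.29 = 1.3 atm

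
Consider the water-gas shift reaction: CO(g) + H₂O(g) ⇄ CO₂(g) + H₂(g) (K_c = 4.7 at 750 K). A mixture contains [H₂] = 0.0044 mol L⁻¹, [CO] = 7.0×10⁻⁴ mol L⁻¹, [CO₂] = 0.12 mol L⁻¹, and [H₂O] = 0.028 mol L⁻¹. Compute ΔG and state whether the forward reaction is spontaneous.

Q_c = [CO₂]·[H₂] / ([CO]·[H₂O]) = (0.12)·(0.0044) / ((7.0×10⁻⁴)·(0.028)) = 26.9
ΔG = RT ln(Q_c/K_c) = (8.314 J mol⁻¹ K⁻¹)(750 K) × ln(26.9/4.7)
   = (6.236 kJ/mol)(1.745) = 10.9 kJ/mol
ΔG > 0, so the forward reaction is non-spontaneous (proceeds in reverse).

ΔG = 10.9 kJ/mol; the forward reaction is non-spontaneous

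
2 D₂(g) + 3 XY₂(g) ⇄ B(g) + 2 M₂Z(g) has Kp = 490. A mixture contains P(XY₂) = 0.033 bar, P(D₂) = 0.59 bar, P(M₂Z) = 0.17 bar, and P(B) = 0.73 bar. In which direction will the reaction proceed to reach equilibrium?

Qp = P(B)·P(M₂Z)² / (P(D₂)²·P(XY₂)³) = (0.73)·(0.17)² / ((0.59)²·(0.033)³) = 1700
Qp = 1700 > Kp = 490, so the reverse reaction proceeds.

toward reactants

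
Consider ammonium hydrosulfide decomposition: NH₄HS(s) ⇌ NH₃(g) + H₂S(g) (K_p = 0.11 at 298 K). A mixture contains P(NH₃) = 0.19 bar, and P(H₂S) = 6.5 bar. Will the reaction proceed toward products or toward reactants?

(NH₄HS is a pure solid — omitted from Q_p.)
Q_p = P(NH₃)·P(H₂S) = (0.19)·(6.5) = 1.2
Q_p = 1.2 > K_p = 0.11, so the reverse reaction proceeds.

in the reverse direction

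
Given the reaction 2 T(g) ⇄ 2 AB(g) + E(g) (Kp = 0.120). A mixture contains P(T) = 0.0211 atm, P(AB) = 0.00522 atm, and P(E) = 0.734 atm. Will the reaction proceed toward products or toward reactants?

Qp = P(AB)²·P(E) / P(T)² = (0.00522)²·(0.734) / (0.0211)² = 0.0449
Qp = 0.0449 < Kp = 0.120, so the forward reaction proceeds.

toward products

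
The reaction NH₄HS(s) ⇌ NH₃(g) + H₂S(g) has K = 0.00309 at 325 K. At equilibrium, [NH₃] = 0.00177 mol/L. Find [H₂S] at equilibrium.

[H₂S] = 1.75 mol/L

(NH₄HS is a pure solid — omitted from K.)
At equilibrium, K = [NH₃]·[H₂S] = 0.00309.
(0.00177)·([H₂S]) = 0.00309
[H₂S] = 1.75 mol/L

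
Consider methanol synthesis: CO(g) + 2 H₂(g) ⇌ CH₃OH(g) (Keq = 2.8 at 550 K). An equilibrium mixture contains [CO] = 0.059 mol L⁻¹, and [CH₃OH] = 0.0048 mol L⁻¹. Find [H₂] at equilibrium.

At equilibrium, Keq = [CH₃OH] / ([CO]·[H₂]²) = 2.8.
(0.0048) / ((0.059)·([H₂])²) = 2.8
[H₂]² = 0.0291 ⇒ [H₂] = 0.17 mol L⁻¹

[H₂] = 0.17 mol L⁻¹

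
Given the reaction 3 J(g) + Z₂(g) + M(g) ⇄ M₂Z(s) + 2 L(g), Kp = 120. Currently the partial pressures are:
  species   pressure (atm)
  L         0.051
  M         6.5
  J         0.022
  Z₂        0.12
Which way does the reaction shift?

(M₂Z is a pure solid — omitted from Qp.)
Qp = P(L)² / (P(J)³·P(Z₂)·P(M)) = (0.051)² / ((0.022)³·(0.12)·(6.5)) = 310
Qp = 310 > Kp = 120, so the reverse reaction proceeds.

in the reverse direction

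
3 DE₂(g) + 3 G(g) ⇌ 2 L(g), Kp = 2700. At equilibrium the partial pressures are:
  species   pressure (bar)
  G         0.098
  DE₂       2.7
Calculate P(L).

P(L) = 7.1 bar

At equilibrium, Kp = P(L)² / (P(DE₂)³·P(G)³) = 2700.
(P(L))² / ((2.7)³·(0.098)³) = 2700
P(L)² = 50.0 ⇒ P(L) = 7.1 bar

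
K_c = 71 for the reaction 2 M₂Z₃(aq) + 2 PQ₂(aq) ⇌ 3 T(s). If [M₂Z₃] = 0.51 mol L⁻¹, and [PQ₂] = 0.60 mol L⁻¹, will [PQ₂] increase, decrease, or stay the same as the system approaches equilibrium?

(T is a pure solid — omitted from Q_c.)
Q_c = 1 / ([M₂Z₃]²·[PQ₂]²) = 1 / ((0.51)²·(0.60)²) = 11
Q_c = 11 < K_c = 71: net forward reaction.
PQ₂ is a reactant, so it decreases.

decrease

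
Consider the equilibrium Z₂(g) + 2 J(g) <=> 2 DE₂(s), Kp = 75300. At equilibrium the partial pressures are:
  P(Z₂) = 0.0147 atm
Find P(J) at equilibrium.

(DE₂ is a pure solid — omitted from Kp.)
At equilibrium, Kp = 1 / (P(Z₂)·P(J)²) = 75300.
1 / ((0.0147)·(P(J))²) = 75300
P(J)² = 9.03e-4 ⇒ P(J) = 0.0301 atm

P(J) = 0.0301 atm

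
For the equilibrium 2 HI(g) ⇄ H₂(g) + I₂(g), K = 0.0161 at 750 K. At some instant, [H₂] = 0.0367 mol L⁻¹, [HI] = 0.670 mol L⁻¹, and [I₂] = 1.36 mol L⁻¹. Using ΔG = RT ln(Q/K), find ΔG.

ΔG = 12.0 kJ/mol

Q = [H₂]·[I₂] / [HI]² = (0.0367)·(1.36) / (0.670)² = 0.111
ΔG = RT ln(Q/K) = (8.314 J mol⁻¹ K⁻¹)(750 K) × ln(0.111/0.0161)
   = (6.236 kJ/mol)(1.931) = 12.0 kJ/mol
ΔG > 0, so the forward reaction is non-spontaneous (proceeds in reverse).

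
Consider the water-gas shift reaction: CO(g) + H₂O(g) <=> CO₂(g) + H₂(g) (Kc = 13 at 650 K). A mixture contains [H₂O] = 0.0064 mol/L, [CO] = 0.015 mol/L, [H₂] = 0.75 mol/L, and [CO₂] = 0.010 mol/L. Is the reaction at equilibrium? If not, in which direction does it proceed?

Qc = [CO₂]·[H₂] / ([CO]·[H₂O]) = (0.010)·(0.75) / ((0.015)·(0.0064)) = 78
Qc = 78 > Kc = 13, so the reverse reaction proceeds.

to the left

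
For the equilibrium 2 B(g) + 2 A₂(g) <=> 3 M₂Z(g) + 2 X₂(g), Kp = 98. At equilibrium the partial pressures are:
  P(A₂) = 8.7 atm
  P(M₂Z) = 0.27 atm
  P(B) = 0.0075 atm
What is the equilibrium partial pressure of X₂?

At equilibrium, Kp = P(M₂Z)³·P(X₂)² / (P(B)²·P(A₂)²) = 98.
(0.27)³·(P(X₂))² / ((0.0075)²·(8.7)²) = 98
P(X₂)² = 21.2 ⇒ P(X₂) = 4.6 atm

P(X₂) = 4.6 atm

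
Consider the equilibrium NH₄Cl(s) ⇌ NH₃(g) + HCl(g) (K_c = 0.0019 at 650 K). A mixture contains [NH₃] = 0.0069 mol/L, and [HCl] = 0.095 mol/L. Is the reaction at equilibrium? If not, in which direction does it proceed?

forward (toward products)

(NH₄Cl is a pure solid — omitted from Q_c.)
Q_c = [NH₃]·[HCl] = (0.0069)·(0.095) = 6.6×10⁻⁴
Q_c = 6.6×10⁻⁴ < K_c = 0.0019, so the forward reaction proceeds.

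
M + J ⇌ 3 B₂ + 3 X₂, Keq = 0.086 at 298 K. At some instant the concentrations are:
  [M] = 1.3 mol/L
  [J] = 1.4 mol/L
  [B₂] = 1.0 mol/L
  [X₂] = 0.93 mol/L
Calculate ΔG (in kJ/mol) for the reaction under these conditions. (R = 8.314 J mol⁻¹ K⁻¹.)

ΔG = 4.06 kJ/mol

Q = [B₂]³·[X₂]³ / ([M]·[J]) = (1.0)³·(0.93)³ / ((1.3)·(1.4)) = 0.442
ΔG = RT ln(Q/Keq) = (8.314 J mol⁻¹ K⁻¹)(298 K) × ln(0.442/0.086)
   = (2.478 kJ/mol)(1.637) = 4.06 kJ/mol
ΔG > 0, so the forward reaction is non-spontaneous (proceeds in reverse).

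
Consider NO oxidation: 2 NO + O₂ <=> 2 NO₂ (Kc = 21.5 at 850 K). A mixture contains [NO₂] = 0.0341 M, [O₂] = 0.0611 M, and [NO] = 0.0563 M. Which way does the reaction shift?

Qc = [NO₂]² / ([NO]²·[O₂]) = (0.0341)² / ((0.0563)²·(0.0611)) = 6.00
Qc = 6.00 < Kc = 21.5, so the forward reaction proceeds.

forward (toward products)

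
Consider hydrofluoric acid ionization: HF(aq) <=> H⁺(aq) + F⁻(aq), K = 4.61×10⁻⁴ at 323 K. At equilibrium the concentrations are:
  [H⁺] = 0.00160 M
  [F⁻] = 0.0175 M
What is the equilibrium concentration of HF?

At equilibrium, K = [H⁺]·[F⁻] / [HF] = 4.61×10⁻⁴.
(0.00160)·(0.0175) / ([HF]) = 4.61×10⁻⁴
[HF] = 0.0607 M

[HF] = 0.0607 M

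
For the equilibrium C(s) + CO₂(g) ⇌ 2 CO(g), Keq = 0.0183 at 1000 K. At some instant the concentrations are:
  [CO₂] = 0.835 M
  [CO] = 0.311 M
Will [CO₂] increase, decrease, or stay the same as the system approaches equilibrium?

increase

(C is a pure solid — omitted from Q.)
Q = [CO]² / [CO₂] = (0.311)² / (0.835) = 0.116
Q = 0.116 > Keq = 0.0183: net reverse reaction.
CO₂ is a reactant, so it increases.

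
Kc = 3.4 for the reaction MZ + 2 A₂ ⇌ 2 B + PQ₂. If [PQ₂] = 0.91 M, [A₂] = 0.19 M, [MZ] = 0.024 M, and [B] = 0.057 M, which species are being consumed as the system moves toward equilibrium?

Qc = [B]²·[PQ₂] / ([MZ]·[A₂]²) = (0.057)²·(0.91) / ((0.024)·(0.19)²) = 3.4
Qc = 3.4 = Kc; the system is at equilibrium.

none (at equilibrium)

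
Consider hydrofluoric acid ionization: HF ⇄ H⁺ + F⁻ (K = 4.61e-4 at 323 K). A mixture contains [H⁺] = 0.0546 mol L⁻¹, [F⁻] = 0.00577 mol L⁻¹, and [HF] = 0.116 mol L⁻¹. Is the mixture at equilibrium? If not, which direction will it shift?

Q = [H⁺]·[F⁻] / [HF] = (0.0546)·(0.00577) / (0.116) = 0.00272
Q = 0.00272 > K = 4.61e-4: net reverse reaction.

no; Q > K, reaction proceeds in reverse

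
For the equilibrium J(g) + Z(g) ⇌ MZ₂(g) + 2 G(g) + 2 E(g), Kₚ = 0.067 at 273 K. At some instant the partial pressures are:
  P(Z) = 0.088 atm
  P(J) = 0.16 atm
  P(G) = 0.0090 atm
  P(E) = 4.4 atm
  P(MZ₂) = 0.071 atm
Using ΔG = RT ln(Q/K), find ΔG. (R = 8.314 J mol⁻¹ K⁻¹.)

ΔG = -4.85 kJ/mol

Qₚ = P(MZ₂)·P(G)²·P(E)² / (P(J)·P(Z)) = (0.071)·(0.0090)²·(4.4)² / ((0.16)·(0.088)) = 0.00791
ΔG = RT ln(Qₚ/Kₚ) = (8.314 J mol⁻¹ K⁻¹)(273 K) × ln(0.00791/0.067)
   = (2.270 kJ/mol)(-2.137) = -4.85 kJ/mol
ΔG < 0, so the forward reaction is spontaneous (proceeds forward).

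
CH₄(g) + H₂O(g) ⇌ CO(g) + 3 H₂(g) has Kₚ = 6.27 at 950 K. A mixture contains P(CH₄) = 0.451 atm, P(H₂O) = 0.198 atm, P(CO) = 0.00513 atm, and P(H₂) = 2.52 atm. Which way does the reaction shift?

Qₚ = P(CO)·P(H₂)³ / (P(CH₄)·P(H₂O)) = (0.00513)·(2.52)³ / ((0.451)·(0.198)) = 0.919
Qₚ = 0.919 < Kₚ = 6.27, so the forward reaction proceeds.

in the forward direction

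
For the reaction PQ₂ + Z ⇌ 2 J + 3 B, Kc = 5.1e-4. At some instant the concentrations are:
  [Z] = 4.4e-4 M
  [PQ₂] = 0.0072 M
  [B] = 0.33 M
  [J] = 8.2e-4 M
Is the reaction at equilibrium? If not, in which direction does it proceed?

reverse (toward reactants)

Qc = [J]²·[B]³ / ([PQ₂]·[Z]) = (8.2e-4)²·(0.33)³ / ((0.0072)·(4.4e-4)) = 0.0076
Qc = 0.0076 > Kc = 5.1e-4, so the reverse reaction proceeds.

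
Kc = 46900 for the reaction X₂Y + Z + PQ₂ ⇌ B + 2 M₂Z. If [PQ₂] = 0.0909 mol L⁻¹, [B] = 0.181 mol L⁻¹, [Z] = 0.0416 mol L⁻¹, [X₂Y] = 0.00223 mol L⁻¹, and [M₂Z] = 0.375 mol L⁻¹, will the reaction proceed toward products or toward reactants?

toward products

Qc = [B]·[M₂Z]² / ([X₂Y]·[Z]·[PQ₂]) = (0.181)·(0.375)² / ((0.00223)·(0.0416)·(0.0909)) = 3020
Qc = 3020 < Kc = 46900, so the forward reaction proceeds.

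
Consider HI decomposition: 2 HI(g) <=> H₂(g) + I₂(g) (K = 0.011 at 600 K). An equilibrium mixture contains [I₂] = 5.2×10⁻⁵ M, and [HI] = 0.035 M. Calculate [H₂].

At equilibrium, K = [H₂]·[I₂] / [HI]² = 0.011.
([H₂])·(5.2×10⁻⁵) / (0.035)² = 0.011
[H₂] = 0.259 = 0.26 M

[H₂] = 0.26 M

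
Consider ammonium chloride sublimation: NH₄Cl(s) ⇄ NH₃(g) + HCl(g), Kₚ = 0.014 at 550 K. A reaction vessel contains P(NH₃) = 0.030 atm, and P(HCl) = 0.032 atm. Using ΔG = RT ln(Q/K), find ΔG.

(NH₄Cl is a pure solid — omitted from Qₚ.)
Qₚ = P(NH₃)·P(HCl) = (0.030)·(0.032) = 9.60×10⁻⁴
ΔG = RT ln(Qₚ/Kₚ) = (8.314 J mol⁻¹ K⁻¹)(550 K) × ln(9.60×10⁻⁴/0.014)
   = (4.573 kJ/mol)(-2.680) = -12.3 kJ/mol
ΔG < 0, so the forward reaction is spontaneous (proceeds forward).

ΔG = -12.3 kJ/mol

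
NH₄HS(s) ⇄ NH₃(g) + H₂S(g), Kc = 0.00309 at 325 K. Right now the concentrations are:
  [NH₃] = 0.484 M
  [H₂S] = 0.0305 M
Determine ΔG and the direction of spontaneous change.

ΔG = 4.23 kJ/mol; the forward reaction is non-spontaneous

(NH₄HS is a pure solid — omitted from Qc.)
Qc = [NH₃]·[H₂S] = (0.484)·(0.0305) = 0.0148
ΔG = RT ln(Qc/Kc) = (8.314 J mol⁻¹ K⁻¹)(325 K) × ln(0.0148/0.00309)
   = (2.702 kJ/mol)(1.566) = 4.23 kJ/mol
ΔG > 0, so the forward reaction is non-spontaneous (proceeds in reverse).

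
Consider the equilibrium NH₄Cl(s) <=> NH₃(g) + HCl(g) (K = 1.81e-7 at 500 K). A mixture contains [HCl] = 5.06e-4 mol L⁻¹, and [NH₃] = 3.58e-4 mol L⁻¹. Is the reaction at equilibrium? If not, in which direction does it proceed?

(NH₄Cl is a pure solid — omitted from Q.)
Q = [NH₃]·[HCl] = (3.58e-4)·(5.06e-4) = 1.81e-7
Q = 1.81e-7 = K, so the system is already at equilibrium.

at equilibrium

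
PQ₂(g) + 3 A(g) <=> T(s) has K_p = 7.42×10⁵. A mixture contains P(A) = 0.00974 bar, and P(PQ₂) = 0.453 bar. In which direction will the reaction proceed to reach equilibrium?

to the left

(T is a pure solid — omitted from Q_p.)
Q_p = 1 / (P(PQ₂)·P(A)³) = 1 / ((0.453)·(0.00974)³) = 2.39×10⁶
Q_p = 2.39×10⁶ > K_p = 7.42×10⁵, so the reverse reaction proceeds.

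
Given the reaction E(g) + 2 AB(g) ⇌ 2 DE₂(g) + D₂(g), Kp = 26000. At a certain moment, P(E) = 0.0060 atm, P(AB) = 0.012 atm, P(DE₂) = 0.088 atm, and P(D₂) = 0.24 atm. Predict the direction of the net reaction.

forward (toward products)

Qp = P(DE₂)²·P(D₂) / (P(E)·P(AB)²) = (0.088)²·(0.24) / ((0.0060)·(0.012)²) = 2200
Qp = 2200 < Kp = 26000, so the forward reaction proceeds.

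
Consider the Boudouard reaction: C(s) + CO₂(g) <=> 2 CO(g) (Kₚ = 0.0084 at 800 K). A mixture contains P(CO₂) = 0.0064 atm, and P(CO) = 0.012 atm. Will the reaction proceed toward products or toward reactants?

(C is a pure solid — omitted from Qₚ.)
Qₚ = P(CO)² / P(CO₂) = (0.012)² / (0.0064) = 0.022
Qₚ = 0.022 > Kₚ = 0.0084, so the reverse reaction proceeds.

in the reverse direction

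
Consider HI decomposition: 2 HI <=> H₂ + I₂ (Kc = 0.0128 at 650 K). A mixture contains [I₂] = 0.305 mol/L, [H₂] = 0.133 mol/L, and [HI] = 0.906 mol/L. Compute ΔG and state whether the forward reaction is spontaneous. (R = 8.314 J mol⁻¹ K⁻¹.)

ΔG = 7.30 kJ/mol; the forward reaction is non-spontaneous

Qc = [H₂]·[I₂] / [HI]² = (0.133)·(0.305) / (0.906)² = 0.0494
ΔG = RT ln(Qc/Kc) = (8.314 J mol⁻¹ K⁻¹)(650 K) × ln(0.0494/0.0128)
   = (5.404 kJ/mol)(1.351) = 7.30 kJ/mol
ΔG > 0, so the forward reaction is non-spontaneous (proceeds in reverse).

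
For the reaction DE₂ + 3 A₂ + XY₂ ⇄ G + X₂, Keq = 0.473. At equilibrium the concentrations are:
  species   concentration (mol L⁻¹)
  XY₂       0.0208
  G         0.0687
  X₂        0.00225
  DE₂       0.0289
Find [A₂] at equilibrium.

[A₂] = 0.816 mol L⁻¹

At equilibrium, Keq = [G]·[X₂] / ([DE₂]·[A₂]³·[XY₂]) = 0.473.
(0.0687)·(0.00225) / ((0.0289)·([A₂])³·(0.0208)) = 0.473
[A₂]³ = 0.544 ⇒ [A₂] = 0.816 mol L⁻¹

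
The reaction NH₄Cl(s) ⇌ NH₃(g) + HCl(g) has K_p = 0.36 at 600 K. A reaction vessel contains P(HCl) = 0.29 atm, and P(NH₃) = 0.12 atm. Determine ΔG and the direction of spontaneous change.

(NH₄Cl is a pure solid — omitted from Q_p.)
Q_p = P(NH₃)·P(HCl) = (0.12)·(0.29) = 0.0348
ΔG = RT ln(Q_p/K_p) = (8.314 J mol⁻¹ K⁻¹)(600 K) × ln(0.0348/0.36)
   = (4.988 kJ/mol)(-2.336) = -11.7 kJ/mol
ΔG < 0, so the forward reaction is spontaneous (proceeds forward).

ΔG = -11.7 kJ/mol; the forward reaction is spontaneous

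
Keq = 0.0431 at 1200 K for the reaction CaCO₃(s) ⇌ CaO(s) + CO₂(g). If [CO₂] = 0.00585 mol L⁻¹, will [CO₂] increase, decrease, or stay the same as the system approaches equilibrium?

(CaCO₃, CaO are pure solids — omitted from Q.)
Q = [CO₂] = 0.00585
Q = 0.00585 < Keq = 0.0431: net forward reaction.
CO₂ is a product, so it increases.

increase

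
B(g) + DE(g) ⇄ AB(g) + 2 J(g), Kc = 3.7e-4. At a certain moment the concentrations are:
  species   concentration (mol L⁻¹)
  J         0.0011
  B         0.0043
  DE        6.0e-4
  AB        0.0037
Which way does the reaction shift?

Qc = [AB]·[J]² / ([B]·[DE]) = (0.0037)·(0.0011)² / ((0.0043)·(6.0e-4)) = 0.0017
Qc = 0.0017 > Kc = 3.7e-4, so the reverse reaction proceeds.

toward reactants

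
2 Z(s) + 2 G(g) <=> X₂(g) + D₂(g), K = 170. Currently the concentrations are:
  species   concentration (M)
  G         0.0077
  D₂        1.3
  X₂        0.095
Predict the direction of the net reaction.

to the left

(Z is a pure solid — omitted from Q.)
Q = [X₂]·[D₂] / [G]² = (0.095)·(1.3) / (0.0077)² = 2100
Q = 2100 > K = 170, so the reverse reaction proceeds.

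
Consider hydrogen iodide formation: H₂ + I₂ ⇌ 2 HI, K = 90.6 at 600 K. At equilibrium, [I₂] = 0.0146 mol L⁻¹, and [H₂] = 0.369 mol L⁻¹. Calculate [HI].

[HI] = 0.699 mol L⁻¹

At equilibrium, K = [HI]² / ([H₂]·[I₂]) = 90.6.
([HI])² / ((0.369)·(0.0146)) = 90.6
[HI]² = 0.488 ⇒ [HI] = 0.699 mol L⁻¹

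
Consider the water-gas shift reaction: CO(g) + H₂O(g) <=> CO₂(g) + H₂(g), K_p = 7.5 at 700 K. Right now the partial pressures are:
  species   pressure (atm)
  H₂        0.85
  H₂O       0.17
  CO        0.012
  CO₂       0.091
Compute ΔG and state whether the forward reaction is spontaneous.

ΔG = 9.43 kJ/mol; the forward reaction is non-spontaneous

Q_p = P(CO₂)·P(H₂) / (P(CO)·P(H₂O)) = (0.091)·(0.85) / ((0.012)·(0.17)) = 37.9
ΔG = RT ln(Q_p/K_p) = (8.314 J mol⁻¹ K⁻¹)(700 K) × ln(37.9/7.5)
   = (5.820 kJ/mol)(1.620) = 9.43 kJ/mol
ΔG > 0, so the forward reaction is non-spontaneous (proceeds in reverse).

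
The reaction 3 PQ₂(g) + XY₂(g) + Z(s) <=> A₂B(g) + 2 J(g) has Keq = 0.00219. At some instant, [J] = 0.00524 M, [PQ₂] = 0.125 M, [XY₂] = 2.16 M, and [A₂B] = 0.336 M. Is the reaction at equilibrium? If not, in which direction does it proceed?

no net change (already at equilibrium)

(Z is a pure solid — omitted from Q.)
Q = [A₂B]·[J]² / ([PQ₂]³·[XY₂]) = (0.336)·(0.00524)² / ((0.125)³·(2.16)) = 0.00219
Q = 0.00219 = Keq, so the system is already at equilibrium.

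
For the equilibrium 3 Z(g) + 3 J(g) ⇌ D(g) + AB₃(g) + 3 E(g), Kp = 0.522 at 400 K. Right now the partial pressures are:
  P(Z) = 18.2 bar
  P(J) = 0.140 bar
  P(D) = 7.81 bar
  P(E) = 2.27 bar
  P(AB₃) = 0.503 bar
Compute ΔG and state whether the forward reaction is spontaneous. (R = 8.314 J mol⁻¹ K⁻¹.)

Qp = P(D)·P(AB₃)·P(E)³ / (P(Z)³·P(J)³) = (7.81)·(0.503)·(2.27)³ / ((18.2)³·(0.140)³) = 2.78
ΔG = RT ln(Qp/Kp) = (8.314 J mol⁻¹ K⁻¹)(400 K) × ln(2.78/0.522)
   = (3.326 kJ/mol)(1.673) = 5.56 kJ/mol
ΔG > 0, so the forward reaction is non-spontaneous (proceeds in reverse).

ΔG = 5.56 kJ/mol; the forward reaction is non-spontaneous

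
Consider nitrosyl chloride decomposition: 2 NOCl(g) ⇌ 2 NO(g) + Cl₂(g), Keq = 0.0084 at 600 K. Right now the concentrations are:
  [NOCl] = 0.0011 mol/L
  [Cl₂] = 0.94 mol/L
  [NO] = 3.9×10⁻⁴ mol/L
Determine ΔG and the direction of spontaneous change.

ΔG = 13.2 kJ/mol; the forward reaction is non-spontaneous

Q = [NO]²·[Cl₂] / [NOCl]² = (3.9×10⁻⁴)²·(0.94) / (0.0011)² = 0.118
ΔG = RT ln(Q/Keq) = (8.314 J mol⁻¹ K⁻¹)(600 K) × ln(0.118/0.0084)
   = (4.988 kJ/mol)(2.642) = 13.2 kJ/mol
ΔG > 0, so the forward reaction is non-spontaneous (proceeds in reverse).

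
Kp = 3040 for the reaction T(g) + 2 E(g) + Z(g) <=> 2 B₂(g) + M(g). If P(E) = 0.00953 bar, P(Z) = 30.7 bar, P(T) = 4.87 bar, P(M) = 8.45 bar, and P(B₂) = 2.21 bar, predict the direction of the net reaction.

Qp = P(B₂)²·P(M) / (P(T)·P(E)²·P(Z)) = (2.21)²·(8.45) / ((4.87)·(0.00953)²·(30.7)) = 3040
Qp = 3040 = Kp, so the system is already at equilibrium.

neither direction; the system is at equilibrium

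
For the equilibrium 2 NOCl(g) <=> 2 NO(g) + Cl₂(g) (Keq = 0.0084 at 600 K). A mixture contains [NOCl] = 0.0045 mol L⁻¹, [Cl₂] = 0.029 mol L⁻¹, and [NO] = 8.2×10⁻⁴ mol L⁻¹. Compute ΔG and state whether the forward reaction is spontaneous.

Q = [NO]²·[Cl₂] / [NOCl]² = (8.2×10⁻⁴)²·(0.029) / (0.0045)² = 9.63×10⁻⁴
ΔG = RT ln(Q/Keq) = (8.314 J mol⁻¹ K⁻¹)(600 K) × ln(9.63×10⁻⁴/0.0084)
   = (4.988 kJ/mol)(-2.166) = -10.8 kJ/mol
ΔG < 0, so the forward reaction is spontaneous (proceeds forward).

ΔG = -10.8 kJ/mol; the forward reaction is spontaneous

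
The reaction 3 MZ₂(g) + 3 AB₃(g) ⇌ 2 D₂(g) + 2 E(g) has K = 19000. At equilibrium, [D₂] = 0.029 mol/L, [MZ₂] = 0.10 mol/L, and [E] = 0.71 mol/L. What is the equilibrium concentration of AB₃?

At equilibrium, K = [D₂]²·[E]² / ([MZ₂]³·[AB₃]³) = 19000.
(0.029)²·(0.71)² / ((0.10)³·([AB₃])³) = 19000
[AB₃]³ = 2.23×10⁻⁵ ⇒ [AB₃] = 0.028 mol/L

[AB₃] = 0.028 mol/L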